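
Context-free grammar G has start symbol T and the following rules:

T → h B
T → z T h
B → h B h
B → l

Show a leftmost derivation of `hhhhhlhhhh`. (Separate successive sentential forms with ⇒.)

T ⇒ hB ⇒ hhBh ⇒ hhhBhh ⇒ hhhhBhhh ⇒ hhhhhBhhhh ⇒ hhhhhlhhhh

T ⇒ hB   [T → h B]
hB ⇒ hhBh   [B → h B h]
hhBh ⇒ hhhBhh   [B → h B h]
hhhBhh ⇒ hhhhBhhh   [B → h B h]
hhhhBhhh ⇒ hhhhhBhhhh   [B → h B h]
hhhhhBhhhh ⇒ hhhhhlhhhh   [B → l]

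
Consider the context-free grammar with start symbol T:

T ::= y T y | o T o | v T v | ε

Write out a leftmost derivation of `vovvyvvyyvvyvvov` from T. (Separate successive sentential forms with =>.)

T => vTv => voTov => vovTvov => vovvTvvov => vovvyTyvvov => vovvyvTvyvvov => vovvyvvTvvyvvov => vovvyvvyTyvvyvvov => vovvyvvyyvvyvvov

T => vTv   [T ::= v T v]
vTv => voTov   [T ::= o T o]
voTov => vovTvov   [T ::= v T v]
vovTvov => vovvTvvov   [T ::= v T v]
vovvTvvov => vovvyTyvvov   [T ::= y T y]
vovvyTyvvov => vovvyvTvyvvov   [T ::= v T v]
vovvyvTvyvvov => vovvyvvTvvyvvov   [T ::= v T v]
vovvyvvTvvyvvov => vovvyvvyTyvvyvvov   [T ::= y T y]
vovvyvvyTyvvyvvov => vovvyvvyyvvyvvov   [T ::= ε]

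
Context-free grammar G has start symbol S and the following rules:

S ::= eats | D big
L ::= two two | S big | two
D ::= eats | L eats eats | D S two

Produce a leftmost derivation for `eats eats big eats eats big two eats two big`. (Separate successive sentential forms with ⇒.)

S ⇒ D big ⇒ D S two big ⇒ D S two S two big ⇒ eats S two S two big ⇒ eats D big two S two big ⇒ eats L eats eats big two S two big ⇒ eats S big eats eats big two S two big ⇒ eats eats big eats eats big two S two big ⇒ eats eats big eats eats big two eats two big

S ⇒ D big   [S ::= D big]
D big ⇒ D S two big   [D ::= D S two]
D S two big ⇒ D S two S two big   [D ::= D S two]
D S two S two big ⇒ eats S two S two big   [D ::= eats]
eats S two S two big ⇒ eats D big two S two big   [S ::= D big]
eats D big two S two big ⇒ eats L eats eats big two S two big   [D ::= L eats eats]
eats L eats eats big two S two big ⇒ eats S big eats eats big two S two big   [L ::= S big]
eats S big eats eats big two S two big ⇒ eats eats big eats eats big two S two big   [S ::= eats]
eats eats big eats eats big two S two big ⇒ eats eats big eats eats big two eats two big   [S ::= eats]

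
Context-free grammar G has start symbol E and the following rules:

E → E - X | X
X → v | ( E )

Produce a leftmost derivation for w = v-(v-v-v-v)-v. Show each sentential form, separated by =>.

E => E-X => E-X-X => X-X-X => v-X-X => v-(E)-X => v-(E-X)-X => v-(E-X-X)-X => v-(E-X-X-X)-X => v-(X-X-X-X)-X => v-(v-X-X-X)-X => v-(v-v-X-X)-X => v-(v-v-v-X)-X => v-(v-v-v-v)-X => v-(v-v-v-v)-v

E => E-X   [E → E - X]
E-X => E-X-X   [E → E - X]
E-X-X => X-X-X   [E → X]
X-X-X => v-X-X   [X → v]
v-X-X => v-(E)-X   [X → ( E )]
v-(E)-X => v-(E-X)-X   [E → E - X]
v-(E-X)-X => v-(E-X-X)-X   [E → E - X]
v-(E-X-X)-X => v-(E-X-X-X)-X   [E → E - X]
v-(E-X-X-X)-X => v-(X-X-X-X)-X   [E → X]
v-(X-X-X-X)-X => v-(v-X-X-X)-X   [X → v]
v-(v-X-X-X)-X => v-(v-v-X-X)-X   [X → v]
v-(v-v-X-X)-X => v-(v-v-v-X)-X   [X → v]
v-(v-v-v-X)-X => v-(v-v-v-v)-X   [X → v]
v-(v-v-v-v)-X => v-(v-v-v-v)-v   [X → v]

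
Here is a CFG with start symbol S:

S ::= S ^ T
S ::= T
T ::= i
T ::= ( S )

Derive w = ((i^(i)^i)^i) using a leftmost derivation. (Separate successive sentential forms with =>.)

S => T => (S) => (S^T) => (T^T) => ((S)^T) => ((S^T)^T) => ((S^T^T)^T) => ((T^T^T)^T) => ((i^T^T)^T) => ((i^(S)^T)^T) => ((i^(T)^T)^T) => ((i^(i)^T)^T) => ((i^(i)^i)^T) => ((i^(i)^i)^i)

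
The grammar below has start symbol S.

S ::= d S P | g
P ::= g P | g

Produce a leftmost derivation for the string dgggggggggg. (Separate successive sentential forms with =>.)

S => dSP => dgP => dggP => dgggP => dggggP => dgggggP => dggggggP => dgggggggP => dggggggggP => dgggggggggP => dgggggggggg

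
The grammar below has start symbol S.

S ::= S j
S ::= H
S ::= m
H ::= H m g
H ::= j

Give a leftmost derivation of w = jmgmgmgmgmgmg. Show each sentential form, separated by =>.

S => H => Hmg => Hmgmg => Hmgmgmg => Hmgmgmgmg => Hmgmgmgmgmg => Hmgmgmgmgmgmg => jmgmgmgmgmgmg

S => H   [S ::= H]
H => Hmg   [H ::= H m g]
Hmg => Hmgmg   [H ::= H m g]
Hmgmg => Hmgmgmg   [H ::= H m g]
Hmgmgmg => Hmgmgmgmg   [H ::= H m g]
Hmgmgmgmg => Hmgmgmgmgmg   [H ::= H m g]
Hmgmgmgmgmg => Hmgmgmgmgmgmg   [H ::= H m g]
Hmgmgmgmgmgmg => jmgmgmgmgmgmg   [H ::= j]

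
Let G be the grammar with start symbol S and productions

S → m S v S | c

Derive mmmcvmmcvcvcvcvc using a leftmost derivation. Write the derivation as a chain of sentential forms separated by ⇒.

S ⇒ mSvS ⇒ mmSvSvS ⇒ mmmSvSvSvS ⇒ mmmcvSvSvS ⇒ mmmcvmSvSvSvS ⇒ mmmcvmmSvSvSvSvS ⇒ mmmcvmmcvSvSvSvS ⇒ mmmcvmmcvcvSvSvS ⇒ mmmcvmmcvcvcvSvS ⇒ mmmcvmmcvcvcvcvS ⇒ mmmcvmmcvcvcvcvc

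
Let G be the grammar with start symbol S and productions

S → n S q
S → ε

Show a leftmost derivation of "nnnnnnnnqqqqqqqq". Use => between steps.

S=>nSq=>nnSqq=>nnnSqqq=>nnnnSqqqq=>nnnnnSqqqqq=>nnnnnnSqqqqqq=>nnnnnnnSqqqqqqq=>nnnnnnnnSqqqqqqqq=>nnnnnnnnqqqqqqqq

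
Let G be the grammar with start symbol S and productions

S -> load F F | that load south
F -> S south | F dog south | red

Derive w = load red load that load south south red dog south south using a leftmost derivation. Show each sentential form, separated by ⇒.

S ⇒ load F F   [S -> load F F]
load F F ⇒ load red F   [F -> red]
load red F ⇒ load red S south   [F -> S south]
load red S south ⇒ load red load F F south   [S -> load F F]
load red load F F south ⇒ load red load S south F south   [F -> S south]
load red load S south F south ⇒ load red load that load south south F south   [S -> that load south]
load red load that load south south F south ⇒ load red load that load south south F dog south south   [F -> F dog south]
load red load that load south south F dog south south ⇒ load red load that load south south red dog south south   [F -> red]

S ⇒ load F F ⇒ load red F ⇒ load red S south ⇒ load red load F F south ⇒ load red load S south F south ⇒ load red load that load south south F south ⇒ load red load that load south south F dog south south ⇒ load red load that load south south red dog south south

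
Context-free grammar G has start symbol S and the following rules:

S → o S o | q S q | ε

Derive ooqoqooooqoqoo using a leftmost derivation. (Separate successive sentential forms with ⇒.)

S ⇒ oSo ⇒ ooSoo ⇒ ooqSqoo ⇒ ooqoSoqoo ⇒ ooqoqSqoqoo ⇒ ooqoqoSoqoqoo ⇒ ooqoqooSooqoqoo ⇒ ooqoqooooqoqoo

S ⇒ oSo   [S → o S o]
oSo ⇒ ooSoo   [S → o S o]
ooSoo ⇒ ooqSqoo   [S → q S q]
ooqSqoo ⇒ ooqoSoqoo   [S → o S o]
ooqoSoqoo ⇒ ooqoqSqoqoo   [S → q S q]
ooqoqSqoqoo ⇒ ooqoqoSoqoqoo   [S → o S o]
ooqoqoSoqoqoo ⇒ ooqoqooSooqoqoo   [S → o S o]
ooqoqooSooqoqoo ⇒ ooqoqooooqoqoo   [S → ε]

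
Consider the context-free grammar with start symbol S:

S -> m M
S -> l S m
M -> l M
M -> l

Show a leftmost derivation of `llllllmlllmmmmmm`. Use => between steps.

S => lSm   [S -> l S m]
lSm => llSmm   [S -> l S m]
llSmm => lllSmmm   [S -> l S m]
lllSmmm => llllSmmmm   [S -> l S m]
llllSmmmm => lllllSmmmmm   [S -> l S m]
lllllSmmmmm => llllllSmmmmmm   [S -> l S m]
llllllSmmmmmm => llllllmMmmmmmm   [S -> m M]
llllllmMmmmmmm => llllllmlMmmmmmm   [M -> l M]
llllllmlMmmmmmm => llllllmllMmmmmmm   [M -> l M]
llllllmllMmmmmmm => llllllmlllmmmmmm   [M -> l]

S => lSm => llSmm => lllSmmm => llllSmmmm => lllllSmmmmm => llllllSmmmmmm => llllllmMmmmmmm => llllllmlMmmmmmm => llllllmllMmmmmmm => llllllmlllmmmmmm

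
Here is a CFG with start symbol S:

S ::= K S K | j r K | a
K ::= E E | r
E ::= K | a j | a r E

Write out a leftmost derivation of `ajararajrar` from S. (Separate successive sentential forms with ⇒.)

S ⇒ KSK ⇒ EESK ⇒ ajESK ⇒ ajarESK ⇒ ajararESK ⇒ ajararKSK ⇒ ajararEESK ⇒ ajararajESK ⇒ ajararajKSK ⇒ ajararajrSK ⇒ ajararajraK ⇒ ajararajrar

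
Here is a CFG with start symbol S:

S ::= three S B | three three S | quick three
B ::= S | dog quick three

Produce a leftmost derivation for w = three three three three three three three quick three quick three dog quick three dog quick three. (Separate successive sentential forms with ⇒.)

S ⇒ three three S ⇒ three three three S B ⇒ three three three three S B B ⇒ three three three three three S B B B ⇒ three three three three three three three S B B B ⇒ three three three three three three three quick three B B B ⇒ three three three three three three three quick three S B B ⇒ three three three three three three three quick three quick three B B ⇒ three three three three three three three quick three quick three dog quick three B ⇒ three three three three three three three quick three quick three dog quick three dog quick three

S ⇒ three three S   [S ::= three three S]
three three S ⇒ three three three S B   [S ::= three S B]
three three three S B ⇒ three three three three S B B   [S ::= three S B]
three three three three S B B ⇒ three three three three three S B B B   [S ::= three S B]
three three three three three S B B B ⇒ three three three three three three three S B B B   [S ::= three three S]
three three three three three three three S B B B ⇒ three three three three three three three quick three B B B   [S ::= quick three]
three three three three three three three quick three B B B ⇒ three three three three three three three quick three S B B   [B ::= S]
three three three three three three three quick three S B B ⇒ three three three three three three three quick three quick three B B   [S ::= quick three]
three three three three three three three quick three quick three B B ⇒ three three three three three three three quick three quick three dog quick three B   [B ::= dog quick three]
three three three three three three three quick three quick three dog quick three B ⇒ three three three three three three three quick three quick three dog quick three dog quick three   [B ::= dog quick three]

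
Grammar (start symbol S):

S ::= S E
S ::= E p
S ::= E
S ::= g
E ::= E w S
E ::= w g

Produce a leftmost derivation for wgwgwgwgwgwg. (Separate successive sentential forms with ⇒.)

S ⇒ E   [S ::= E]
E ⇒ EwS   [E ::= E w S]
EwS ⇒ EwSwS   [E ::= E w S]
EwSwS ⇒ EwSwSwS   [E ::= E w S]
EwSwSwS ⇒ EwSwSwSwS   [E ::= E w S]
EwSwSwSwS ⇒ EwSwSwSwSwS   [E ::= E w S]
EwSwSwSwSwS ⇒ wgwSwSwSwSwS   [E ::= w g]
wgwSwSwSwSwS ⇒ wgwgwSwSwSwS   [S ::= g]
wgwgwSwSwSwS ⇒ wgwgwgwSwSwS   [S ::= g]
wgwgwgwSwSwS ⇒ wgwgwgwgwSwS   [S ::= g]
wgwgwgwgwSwS ⇒ wgwgwgwgwgwS   [S ::= g]
wgwgwgwgwgwS ⇒ wgwgwgwgwgwg   [S ::= g]

S ⇒ E ⇒ EwS ⇒ EwSwS ⇒ EwSwSwS ⇒ EwSwSwSwS ⇒ EwSwSwSwSwS ⇒ wgwSwSwSwSwS ⇒ wgwgwSwSwSwS ⇒ wgwgwgwSwSwS ⇒ wgwgwgwgwSwS ⇒ wgwgwgwgwgwS ⇒ wgwgwgwgwgwg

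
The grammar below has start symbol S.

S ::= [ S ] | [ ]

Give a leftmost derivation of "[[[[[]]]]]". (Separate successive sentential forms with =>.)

S => [S] => [[S]] => [[[S]]] => [[[[S]]]] => [[[[[]]]]]

S => [S]   [S ::= [ S ]]
[S] => [[S]]   [S ::= [ S ]]
[[S]] => [[[S]]]   [S ::= [ S ]]
[[[S]]] => [[[[S]]]]   [S ::= [ S ]]
[[[[S]]]] => [[[[[]]]]]   [S ::= [ ]]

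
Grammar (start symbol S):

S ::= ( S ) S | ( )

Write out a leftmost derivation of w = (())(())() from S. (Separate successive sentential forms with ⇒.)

S ⇒ (S)S ⇒ (())S ⇒ (())(S)S ⇒ (())(())S ⇒ (())(())()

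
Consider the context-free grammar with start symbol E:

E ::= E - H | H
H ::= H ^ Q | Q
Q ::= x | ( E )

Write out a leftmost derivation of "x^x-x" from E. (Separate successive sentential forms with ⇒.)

E ⇒ E-H ⇒ H-H ⇒ H^Q-H ⇒ Q^Q-H ⇒ x^Q-H ⇒ x^x-H ⇒ x^x-Q ⇒ x^x-x

E ⇒ E-H   [E ::= E - H]
E-H ⇒ H-H   [E ::= H]
H-H ⇒ H^Q-H   [H ::= H ^ Q]
H^Q-H ⇒ Q^Q-H   [H ::= Q]
Q^Q-H ⇒ x^Q-H   [Q ::= x]
x^Q-H ⇒ x^x-H   [Q ::= x]
x^x-H ⇒ x^x-Q   [H ::= Q]
x^x-Q ⇒ x^x-x   [Q ::= x]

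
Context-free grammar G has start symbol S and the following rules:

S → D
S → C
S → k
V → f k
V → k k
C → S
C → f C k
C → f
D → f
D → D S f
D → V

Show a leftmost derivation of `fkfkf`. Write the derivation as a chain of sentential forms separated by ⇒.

S ⇒ D ⇒ DSf ⇒ VSf ⇒ fkSf ⇒ fkDf ⇒ fkVf ⇒ fkfkf

S ⇒ D   [S → D]
D ⇒ DSf   [D → D S f]
DSf ⇒ VSf   [D → V]
VSf ⇒ fkSf   [V → f k]
fkSf ⇒ fkDf   [S → D]
fkDf ⇒ fkVf   [D → V]
fkVf ⇒ fkfkf   [V → f k]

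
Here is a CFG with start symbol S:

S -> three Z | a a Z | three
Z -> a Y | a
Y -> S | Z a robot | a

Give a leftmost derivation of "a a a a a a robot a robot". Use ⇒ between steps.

S ⇒ a a Z ⇒ a a a Y ⇒ a a a Z a robot ⇒ a a a a Y a robot ⇒ a a a a Z a robot a robot ⇒ a a a a a a robot a robot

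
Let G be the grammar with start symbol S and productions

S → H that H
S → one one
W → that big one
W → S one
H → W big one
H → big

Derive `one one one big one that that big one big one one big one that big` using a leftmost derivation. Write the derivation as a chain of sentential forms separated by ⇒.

S ⇒ H that H   [S → H that H]
H that H ⇒ W big one that H   [H → W big one]
W big one that H ⇒ S one big one that H   [W → S one]
S one big one that H ⇒ H that H one big one that H   [S → H that H]
H that H one big one that H ⇒ W big one that H one big one that H   [H → W big one]
W big one that H one big one that H ⇒ S one big one that H one big one that H   [W → S one]
S one big one that H one big one that H ⇒ one one one big one that H one big one that H   [S → one one]
one one one big one that H one big one that H ⇒ one one one big one that W big one one big one that H   [H → W big one]
one one one big one that W big one one big one that H ⇒ one one one big one that that big one big one one big one that H   [W → that big one]
one one one big one that that big one big one one big one that H ⇒ one one one big one that that big one big one one big one that big   [H → big]

S ⇒ H that H ⇒ W big one that H ⇒ S one big one that H ⇒ H that H one big one that H ⇒ W big one that H one big one that H ⇒ S one big one that H one big one that H ⇒ one one one big one that H one big one that H ⇒ one one one big one that W big one one big one that H ⇒ one one one big one that that big one big one one big one that H ⇒ one one one big one that that big one big one one big one that big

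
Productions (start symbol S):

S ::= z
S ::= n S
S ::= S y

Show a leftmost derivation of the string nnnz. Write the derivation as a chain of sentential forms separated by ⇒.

S ⇒ nS   [S ::= n S]
nS ⇒ nnS   [S ::= n S]
nnS ⇒ nnnS   [S ::= n S]
nnnS ⇒ nnnz   [S ::= z]

S ⇒ nS ⇒ nnS ⇒ nnnS ⇒ nnnz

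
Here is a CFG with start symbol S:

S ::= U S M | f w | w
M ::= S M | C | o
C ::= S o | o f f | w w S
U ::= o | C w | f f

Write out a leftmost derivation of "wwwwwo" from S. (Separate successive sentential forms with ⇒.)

S⇒USM⇒CwSM⇒wwSwSM⇒wwwwSM⇒wwwwwM⇒wwwwwo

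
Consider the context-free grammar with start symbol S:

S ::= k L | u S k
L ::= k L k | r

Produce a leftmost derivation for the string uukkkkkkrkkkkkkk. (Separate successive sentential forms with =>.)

S => uSk   [S ::= u S k]
uSk => uuSkk   [S ::= u S k]
uuSkk => uukLkk   [S ::= k L]
uukLkk => uukkLkkk   [L ::= k L k]
uukkLkkk => uukkkLkkkk   [L ::= k L k]
uukkkLkkkk => uukkkkLkkkkk   [L ::= k L k]
uukkkkLkkkkk => uukkkkkLkkkkkk   [L ::= k L k]
uukkkkkLkkkkkk => uukkkkkkLkkkkkkk   [L ::= k L k]
uukkkkkkLkkkkkkk => uukkkkkkrkkkkkkk   [L ::= r]

S=>uSk=>uuSkk=>uukLkk=>uukkLkkk=>uukkkLkkkk=>uukkkkLkkkkk=>uukkkkkLkkkkkk=>uukkkkkkLkkkkkkk=>uukkkkkkrkkkkkkk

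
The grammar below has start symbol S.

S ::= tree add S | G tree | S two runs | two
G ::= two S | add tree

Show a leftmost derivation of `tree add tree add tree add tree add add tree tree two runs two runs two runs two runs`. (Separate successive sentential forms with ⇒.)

S ⇒ S two runs ⇒ S two runs two runs ⇒ S two runs two runs two runs ⇒ tree add S two runs two runs two runs ⇒ tree add tree add S two runs two runs two runs ⇒ tree add tree add tree add S two runs two runs two runs ⇒ tree add tree add tree add tree add S two runs two runs two runs ⇒ tree add tree add tree add tree add S two runs two runs two runs two runs ⇒ tree add tree add tree add tree add G tree two runs two runs two runs two runs ⇒ tree add tree add tree add tree add add tree tree two runs two runs two runs two runs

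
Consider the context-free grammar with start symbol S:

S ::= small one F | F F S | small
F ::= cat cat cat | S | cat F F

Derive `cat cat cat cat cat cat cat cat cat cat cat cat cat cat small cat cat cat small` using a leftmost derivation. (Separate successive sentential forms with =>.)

S => F F S   [S ::= F F S]
F F S => cat F F F S   [F ::= cat F F]
cat F F F S => cat cat cat cat F F S   [F ::= cat cat cat]
cat cat cat cat F F S => cat cat cat cat S F S   [F ::= S]
cat cat cat cat S F S => cat cat cat cat F F S F S   [S ::= F F S]
cat cat cat cat F F S F S => cat cat cat cat cat F F F S F S   [F ::= cat F F]
cat cat cat cat cat F F F S F S => cat cat cat cat cat cat cat cat F F S F S   [F ::= cat cat cat]
cat cat cat cat cat cat cat cat F F S F S => cat cat cat cat cat cat cat cat cat cat cat F S F S   [F ::= cat cat cat]
cat cat cat cat cat cat cat cat cat cat cat F S F S => cat cat cat cat cat cat cat cat cat cat cat cat cat cat S F S   [F ::= cat cat cat]
cat cat cat cat cat cat cat cat cat cat cat cat cat cat S F S => cat cat cat cat cat cat cat cat cat cat cat cat cat cat small F S   [S ::= small]
cat cat cat cat cat cat cat cat cat cat cat cat cat cat small F S => cat cat cat cat cat cat cat cat cat cat cat cat cat cat small cat cat cat S   [F ::= cat cat cat]
cat cat cat cat cat cat cat cat cat cat cat cat cat cat small cat cat cat S => cat cat cat cat cat cat cat cat cat cat cat cat cat cat small cat cat cat small   [S ::= small]

S => F F S => cat F F F S => cat cat cat cat F F S => cat cat cat cat S F S => cat cat cat cat F F S F S => cat cat cat cat cat F F F S F S => cat cat cat cat cat cat cat cat F F S F S => cat cat cat cat cat cat cat cat cat cat cat F S F S => cat cat cat cat cat cat cat cat cat cat cat cat cat cat S F S => cat cat cat cat cat cat cat cat cat cat cat cat cat cat small F S => cat cat cat cat cat cat cat cat cat cat cat cat cat cat small cat cat cat S => cat cat cat cat cat cat cat cat cat cat cat cat cat cat small cat cat cat small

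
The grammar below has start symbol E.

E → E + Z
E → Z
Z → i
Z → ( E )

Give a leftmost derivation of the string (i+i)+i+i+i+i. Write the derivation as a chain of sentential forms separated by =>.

E=>E+Z=>E+Z+Z=>E+Z+Z+Z=>E+Z+Z+Z+Z=>Z+Z+Z+Z+Z=>(E)+Z+Z+Z+Z=>(E+Z)+Z+Z+Z+Z=>(Z+Z)+Z+Z+Z+Z=>(i+Z)+Z+Z+Z+Z=>(i+i)+Z+Z+Z+Z=>(i+i)+i+Z+Z+Z=>(i+i)+i+i+Z+Z=>(i+i)+i+i+i+Z=>(i+i)+i+i+i+i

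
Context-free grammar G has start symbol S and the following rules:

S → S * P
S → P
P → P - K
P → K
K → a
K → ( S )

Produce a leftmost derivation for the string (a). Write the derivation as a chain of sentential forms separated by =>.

S=>P=>K=>(S)=>(P)=>(K)=>(a)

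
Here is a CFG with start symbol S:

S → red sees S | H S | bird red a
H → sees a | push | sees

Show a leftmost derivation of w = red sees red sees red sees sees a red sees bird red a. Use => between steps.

S => red sees S => red sees red sees S => red sees red sees red sees S => red sees red sees red sees H S => red sees red sees red sees sees a S => red sees red sees red sees sees a red sees S => red sees red sees red sees sees a red sees bird red a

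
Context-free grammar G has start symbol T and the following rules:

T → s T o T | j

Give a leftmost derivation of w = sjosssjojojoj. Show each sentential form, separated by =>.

T => sToT   [T → s T o T]
sToT => sjoT   [T → j]
sjoT => sjosToT   [T → s T o T]
sjosToT => sjossToToT   [T → s T o T]
sjossToToT => sjosssToToToT   [T → s T o T]
sjosssToToToT => sjosssjoToToT   [T → j]
sjosssjoToToT => sjosssjojoToT   [T → j]
sjosssjojoToT => sjosssjojojoT   [T → j]
sjosssjojojoT => sjosssjojojoj   [T → j]

T=>sToT=>sjoT=>sjosToT=>sjossToToT=>sjosssToToToT=>sjosssjoToToT=>sjosssjojoToT=>sjosssjojojoT=>sjosssjojojoj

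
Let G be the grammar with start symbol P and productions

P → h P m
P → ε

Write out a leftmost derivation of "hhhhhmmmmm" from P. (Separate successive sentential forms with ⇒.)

P ⇒ hPm ⇒ hhPmm ⇒ hhhPmmm ⇒ hhhhPmmmm ⇒ hhhhhPmmmmm ⇒ hhhhhmmmmm

P ⇒ hPm   [P → h P m]
hPm ⇒ hhPmm   [P → h P m]
hhPmm ⇒ hhhPmmm   [P → h P m]
hhhPmmm ⇒ hhhhPmmmm   [P → h P m]
hhhhPmmmm ⇒ hhhhhPmmmmm   [P → h P m]
hhhhhPmmmmm ⇒ hhhhhmmmmm   [P → ε]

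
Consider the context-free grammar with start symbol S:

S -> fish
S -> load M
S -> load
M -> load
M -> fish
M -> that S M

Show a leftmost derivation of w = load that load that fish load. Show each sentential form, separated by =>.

S => load M   [S -> load M]
load M => load that S M   [M -> that S M]
load that S M => load that load M   [S -> load]
load that load M => load that load that S M   [M -> that S M]
load that load that S M => load that load that fish M   [S -> fish]
load that load that fish M => load that load that fish load   [M -> load]

S => load M => load that S M => load that load M => load that load that S M => load that load that fish M => load that load that fish load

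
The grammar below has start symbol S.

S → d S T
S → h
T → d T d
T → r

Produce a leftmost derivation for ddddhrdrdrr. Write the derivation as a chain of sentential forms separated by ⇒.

S ⇒ dST ⇒ ddSTT ⇒ dddSTTT ⇒ ddddSTTTT ⇒ ddddhTTTT ⇒ ddddhrTTT ⇒ ddddhrdTdTT ⇒ ddddhrdrdTT ⇒ ddddhrdrdrT ⇒ ddddhrdrdrr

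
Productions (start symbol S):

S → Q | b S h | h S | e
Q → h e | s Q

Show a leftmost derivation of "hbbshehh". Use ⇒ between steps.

S ⇒ hS   [S → h S]
hS ⇒ hbSh   [S → b S h]
hbSh ⇒ hbbShh   [S → b S h]
hbbShh ⇒ hbbQhh   [S → Q]
hbbQhh ⇒ hbbsQhh   [Q → s Q]
hbbsQhh ⇒ hbbshehh   [Q → h e]

S ⇒ hS ⇒ hbSh ⇒ hbbShh ⇒ hbbQhh ⇒ hbbsQhh ⇒ hbbshehh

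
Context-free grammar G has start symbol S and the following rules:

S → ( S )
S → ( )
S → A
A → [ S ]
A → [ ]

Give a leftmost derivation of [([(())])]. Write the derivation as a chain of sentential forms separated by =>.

S => A => [S] => [(S)] => [(A)] => [([S])] => [([(S)])] => [([(())])]

S => A   [S → A]
A => [S]   [A → [ S ]]
[S] => [(S)]   [S → ( S )]
[(S)] => [(A)]   [S → A]
[(A)] => [([S])]   [A → [ S ]]
[([S])] => [([(S)])]   [S → ( S )]
[([(S)])] => [([(())])]   [S → ( )]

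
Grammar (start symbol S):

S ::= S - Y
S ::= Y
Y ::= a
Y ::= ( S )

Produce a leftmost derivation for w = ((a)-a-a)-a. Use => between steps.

S => S-Y   [S ::= S - Y]
S-Y => Y-Y   [S ::= Y]
Y-Y => (S)-Y   [Y ::= ( S )]
(S)-Y => (S-Y)-Y   [S ::= S - Y]
(S-Y)-Y => (S-Y-Y)-Y   [S ::= S - Y]
(S-Y-Y)-Y => (Y-Y-Y)-Y   [S ::= Y]
(Y-Y-Y)-Y => ((S)-Y-Y)-Y   [Y ::= ( S )]
((S)-Y-Y)-Y => ((Y)-Y-Y)-Y   [S ::= Y]
((Y)-Y-Y)-Y => ((a)-Y-Y)-Y   [Y ::= a]
((a)-Y-Y)-Y => ((a)-a-Y)-Y   [Y ::= a]
((a)-a-Y)-Y => ((a)-a-a)-Y   [Y ::= a]
((a)-a-a)-Y => ((a)-a-a)-a   [Y ::= a]

S => S-Y => Y-Y => (S)-Y => (S-Y)-Y => (S-Y-Y)-Y => (Y-Y-Y)-Y => ((S)-Y-Y)-Y => ((Y)-Y-Y)-Y => ((a)-Y-Y)-Y => ((a)-a-Y)-Y => ((a)-a-a)-Y => ((a)-a-a)-a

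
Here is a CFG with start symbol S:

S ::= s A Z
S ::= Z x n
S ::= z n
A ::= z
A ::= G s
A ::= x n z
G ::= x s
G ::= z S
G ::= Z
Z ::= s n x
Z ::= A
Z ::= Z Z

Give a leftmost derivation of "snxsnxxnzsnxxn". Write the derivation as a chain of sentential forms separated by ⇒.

S ⇒ Zxn ⇒ ZZxn ⇒ snxZxn ⇒ snxZZxn ⇒ snxsnxZxn ⇒ snxsnxZZxn ⇒ snxsnxAZxn ⇒ snxsnxxnzZxn ⇒ snxsnxxnzsnxxn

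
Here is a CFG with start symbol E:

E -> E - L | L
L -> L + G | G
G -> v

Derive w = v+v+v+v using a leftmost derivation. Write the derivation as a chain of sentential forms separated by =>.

E => L   [E -> L]
L => L+G   [L -> L + G]
L+G => L+G+G   [L -> L + G]
L+G+G => L+G+G+G   [L -> L + G]
L+G+G+G => G+G+G+G   [L -> G]
G+G+G+G => v+G+G+G   [G -> v]
v+G+G+G => v+v+G+G   [G -> v]
v+v+G+G => v+v+v+G   [G -> v]
v+v+v+G => v+v+v+v   [G -> v]

E=>L=>L+G=>L+G+G=>L+G+G+G=>G+G+G+G=>v+G+G+G=>v+v+G+G=>v+v+v+G=>v+v+v+v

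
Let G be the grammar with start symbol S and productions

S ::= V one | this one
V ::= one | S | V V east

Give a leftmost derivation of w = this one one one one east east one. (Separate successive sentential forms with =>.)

S => V one => V V east one => S V east one => this one V east one => this one V V east east one => this one S V east east one => this one V one V east east one => this one one one V east east one => this one one one one east east one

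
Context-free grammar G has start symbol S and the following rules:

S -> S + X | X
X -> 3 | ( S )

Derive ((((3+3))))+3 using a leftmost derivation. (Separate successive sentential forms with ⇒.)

S ⇒ S+X ⇒ X+X ⇒ (S)+X ⇒ (X)+X ⇒ ((S))+X ⇒ ((X))+X ⇒ (((S)))+X ⇒ (((X)))+X ⇒ ((((S))))+X ⇒ ((((S+X))))+X ⇒ ((((X+X))))+X ⇒ ((((3+X))))+X ⇒ ((((3+3))))+X ⇒ ((((3+3))))+3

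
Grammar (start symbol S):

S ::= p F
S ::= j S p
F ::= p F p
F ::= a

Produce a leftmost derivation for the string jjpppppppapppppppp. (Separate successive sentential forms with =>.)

S => jSp => jjSpp => jjpFpp => jjppFppp => jjpppFpppp => jjppppFppppp => jjpppppFpppppp => jjppppppFppppppp => jjpppppppFpppppppp => jjpppppppapppppppp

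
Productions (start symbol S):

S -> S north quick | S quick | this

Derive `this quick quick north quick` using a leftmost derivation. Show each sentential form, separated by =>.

S => S north quick => S quick north quick => S quick quick north quick => this quick quick north quick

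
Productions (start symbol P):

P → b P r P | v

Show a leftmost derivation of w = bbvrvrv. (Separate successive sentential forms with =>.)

P => bPrP => bbPrPrP => bbvrPrP => bbvrvrP => bbvrvrv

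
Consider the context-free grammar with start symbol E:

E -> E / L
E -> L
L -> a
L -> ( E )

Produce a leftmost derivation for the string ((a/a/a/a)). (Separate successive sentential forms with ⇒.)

E ⇒ L   [E -> L]
L ⇒ (E)   [L -> ( E )]
(E) ⇒ (L)   [E -> L]
(L) ⇒ ((E))   [L -> ( E )]
((E)) ⇒ ((E/L))   [E -> E / L]
((E/L)) ⇒ ((E/L/L))   [E -> E / L]
((E/L/L)) ⇒ ((E/L/L/L))   [E -> E / L]
((E/L/L/L)) ⇒ ((L/L/L/L))   [E -> L]
((L/L/L/L)) ⇒ ((a/L/L/L))   [L -> a]
((a/L/L/L)) ⇒ ((a/a/L/L))   [L -> a]
((a/a/L/L)) ⇒ ((a/a/a/L))   [L -> a]
((a/a/a/L)) ⇒ ((a/a/a/a))   [L -> a]

E ⇒ L ⇒ (E) ⇒ (L) ⇒ ((E)) ⇒ ((E/L)) ⇒ ((E/L/L)) ⇒ ((E/L/L/L)) ⇒ ((L/L/L/L)) ⇒ ((a/L/L/L)) ⇒ ((a/a/L/L)) ⇒ ((a/a/a/L)) ⇒ ((a/a/a/a))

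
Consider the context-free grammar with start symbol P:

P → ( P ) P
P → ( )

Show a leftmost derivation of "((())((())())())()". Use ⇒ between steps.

P ⇒ (P)P ⇒ ((P)P)P ⇒ ((())P)P ⇒ ((())(P)P)P ⇒ ((())((P)P)P)P ⇒ ((())((())P)P)P ⇒ ((())((())())P)P ⇒ ((())((())())())P ⇒ ((())((())())())()

P ⇒ (P)P   [P → ( P ) P]
(P)P ⇒ ((P)P)P   [P → ( P ) P]
((P)P)P ⇒ ((())P)P   [P → ( )]
((())P)P ⇒ ((())(P)P)P   [P → ( P ) P]
((())(P)P)P ⇒ ((())((P)P)P)P   [P → ( P ) P]
((())((P)P)P)P ⇒ ((())((())P)P)P   [P → ( )]
((())((())P)P)P ⇒ ((())((())())P)P   [P → ( )]
((())((())())P)P ⇒ ((())((())())())P   [P → ( )]
((())((())())())P ⇒ ((())((())())())()   [P → ( )]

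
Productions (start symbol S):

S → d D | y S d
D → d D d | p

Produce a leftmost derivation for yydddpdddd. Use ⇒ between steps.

S⇒ySd⇒yySdd⇒yydDdd⇒yyddDddd⇒yydddDdddd⇒yydddpdddd

S ⇒ ySd   [S → y S d]
ySd ⇒ yySdd   [S → y S d]
yySdd ⇒ yydDdd   [S → d D]
yydDdd ⇒ yyddDddd   [D → d D d]
yyddDddd ⇒ yydddDdddd   [D → d D d]
yydddDdddd ⇒ yydddpdddd   [D → p]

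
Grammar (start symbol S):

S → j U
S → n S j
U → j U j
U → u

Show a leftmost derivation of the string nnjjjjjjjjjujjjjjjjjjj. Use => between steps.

S => nSj   [S → n S j]
nSj => nnSjj   [S → n S j]
nnSjj => nnjUjj   [S → j U]
nnjUjj => nnjjUjjj   [U → j U j]
nnjjUjjj => nnjjjUjjjj   [U → j U j]
nnjjjUjjjj => nnjjjjUjjjjj   [U → j U j]
nnjjjjUjjjjj => nnjjjjjUjjjjjj   [U → j U j]
nnjjjjjUjjjjjj => nnjjjjjjUjjjjjjj   [U → j U j]
nnjjjjjjUjjjjjjj => nnjjjjjjjUjjjjjjjj   [U → j U j]
nnjjjjjjjUjjjjjjjj => nnjjjjjjjjUjjjjjjjjj   [U → j U j]
nnjjjjjjjjUjjjjjjjjj => nnjjjjjjjjjUjjjjjjjjjj   [U → j U j]
nnjjjjjjjjjUjjjjjjjjjj => nnjjjjjjjjjujjjjjjjjjj   [U → u]

S => nSj => nnSjj => nnjUjj => nnjjUjjj => nnjjjUjjjj => nnjjjjUjjjjj => nnjjjjjUjjjjjj => nnjjjjjjUjjjjjjj => nnjjjjjjjUjjjjjjjj => nnjjjjjjjjUjjjjjjjjj => nnjjjjjjjjjUjjjjjjjjjj => nnjjjjjjjjjujjjjjjjjjj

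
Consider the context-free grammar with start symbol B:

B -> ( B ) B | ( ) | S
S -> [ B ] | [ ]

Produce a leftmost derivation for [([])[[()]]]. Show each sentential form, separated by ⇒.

B⇒S⇒[B]⇒[(B)B]⇒[(S)B]⇒[([])B]⇒[([])S]⇒[([])[B]]⇒[([])[S]]⇒[([])[[B]]]⇒[([])[[()]]]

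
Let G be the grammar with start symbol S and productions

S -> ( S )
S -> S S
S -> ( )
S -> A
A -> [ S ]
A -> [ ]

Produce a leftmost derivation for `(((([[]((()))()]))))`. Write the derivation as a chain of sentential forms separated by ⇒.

S ⇒ (S) ⇒ ((S)) ⇒ (((S))) ⇒ ((((S)))) ⇒ ((((A)))) ⇒ (((([S])))) ⇒ (((([SS])))) ⇒ (((([SSS])))) ⇒ (((([ASS])))) ⇒ (((([[]SS])))) ⇒ (((([[](S)S])))) ⇒ (((([[]((S))S])))) ⇒ (((([[]((()))S])))) ⇒ (((([[]((()))()]))))

S ⇒ (S)   [S -> ( S )]
(S) ⇒ ((S))   [S -> ( S )]
((S)) ⇒ (((S)))   [S -> ( S )]
(((S))) ⇒ ((((S))))   [S -> ( S )]
((((S)))) ⇒ ((((A))))   [S -> A]
((((A)))) ⇒ (((([S]))))   [A -> [ S ]]
(((([S])))) ⇒ (((([SS]))))   [S -> S S]
(((([SS])))) ⇒ (((([SSS]))))   [S -> S S]
(((([SSS])))) ⇒ (((([ASS]))))   [S -> A]
(((([ASS])))) ⇒ (((([[]SS]))))   [A -> [ ]]
(((([[]SS])))) ⇒ (((([[](S)S]))))   [S -> ( S )]
(((([[](S)S])))) ⇒ (((([[]((S))S]))))   [S -> ( S )]
(((([[]((S))S])))) ⇒ (((([[]((()))S]))))   [S -> ( )]
(((([[]((()))S])))) ⇒ (((([[]((()))()]))))   [S -> ( )]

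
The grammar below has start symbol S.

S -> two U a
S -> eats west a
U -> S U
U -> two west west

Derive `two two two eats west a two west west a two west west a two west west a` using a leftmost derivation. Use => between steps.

S => two U a => two S U a => two two U a U a => two two S U a U a => two two two U a U a U a => two two two S U a U a U a => two two two eats west a U a U a U a => two two two eats west a two west west a U a U a => two two two eats west a two west west a two west west a U a => two two two eats west a two west west a two west west a two west west a

S => two U a   [S -> two U a]
two U a => two S U a   [U -> S U]
two S U a => two two U a U a   [S -> two U a]
two two U a U a => two two S U a U a   [U -> S U]
two two S U a U a => two two two U a U a U a   [S -> two U a]
two two two U a U a U a => two two two S U a U a U a   [U -> S U]
two two two S U a U a U a => two two two eats west a U a U a U a   [S -> eats west a]
two two two eats west a U a U a U a => two two two eats west a two west west a U a U a   [U -> two west west]
two two two eats west a two west west a U a U a => two two two eats west a two west west a two west west a U a   [U -> two west west]
two two two eats west a two west west a two west west a U a => two two two eats west a two west west a two west west a two west west a   [U -> two west west]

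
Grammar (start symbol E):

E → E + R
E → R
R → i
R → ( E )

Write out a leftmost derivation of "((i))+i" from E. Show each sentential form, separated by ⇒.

E⇒E+R⇒R+R⇒(E)+R⇒(R)+R⇒((E))+R⇒((R))+R⇒((i))+R⇒((i))+i

E ⇒ E+R   [E → E + R]
E+R ⇒ R+R   [E → R]
R+R ⇒ (E)+R   [R → ( E )]
(E)+R ⇒ (R)+R   [E → R]
(R)+R ⇒ ((E))+R   [R → ( E )]
((E))+R ⇒ ((R))+R   [E → R]
((R))+R ⇒ ((i))+R   [R → i]
((i))+R ⇒ ((i))+i   [R → i]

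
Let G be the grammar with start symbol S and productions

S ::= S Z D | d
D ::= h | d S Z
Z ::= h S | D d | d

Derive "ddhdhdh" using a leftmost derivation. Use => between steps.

S => SZD => SZDZD => SZDZDZD => dZDZDZD => ddDZDZD => ddhZDZD => ddhdDZD => ddhdhZD => ddhdhdD => ddhdhdh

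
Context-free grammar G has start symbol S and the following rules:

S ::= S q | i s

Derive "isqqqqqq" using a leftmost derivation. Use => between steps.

S => Sq => Sqq => Sqqq => Sqqqq => Sqqqqq => Sqqqqqq => isqqqqqq

S => Sq   [S ::= S q]
Sq => Sqq   [S ::= S q]
Sqq => Sqqq   [S ::= S q]
Sqqq => Sqqqq   [S ::= S q]
Sqqqq => Sqqqqq   [S ::= S q]
Sqqqqq => Sqqqqqq   [S ::= S q]
Sqqqqqq => isqqqqqq   [S ::= i s]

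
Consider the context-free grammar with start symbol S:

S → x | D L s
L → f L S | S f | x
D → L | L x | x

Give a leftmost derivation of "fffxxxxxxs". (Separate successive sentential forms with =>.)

S => DLs   [S → D L s]
DLs => LxLs   [D → L x]
LxLs => fLSxLs   [L → f L S]
fLSxLs => ffLSSxLs   [L → f L S]
ffLSSxLs => fffLSSSxLs   [L → f L S]
fffLSSSxLs => fffxSSSxLs   [L → x]
fffxSSSxLs => fffxxSSxLs   [S → x]
fffxxSSxLs => fffxxxSxLs   [S → x]
fffxxxSxLs => fffxxxxxLs   [S → x]
fffxxxxxLs => fffxxxxxxs   [L → x]

S=>DLs=>LxLs=>fLSxLs=>ffLSSxLs=>fffLSSSxLs=>fffxSSSxLs=>fffxxSSxLs=>fffxxxSxLs=>fffxxxxxLs=>fffxxxxxxs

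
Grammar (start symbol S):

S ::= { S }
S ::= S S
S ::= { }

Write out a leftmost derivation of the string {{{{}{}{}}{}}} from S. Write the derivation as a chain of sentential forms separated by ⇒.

S⇒{S}⇒{{S}}⇒{{SS}}⇒{{{S}S}}⇒{{{SS}S}}⇒{{{{}S}S}}⇒{{{{}SS}S}}⇒{{{{}{}S}S}}⇒{{{{}{}{}}S}}⇒{{{{}{}{}}{}}}

S ⇒ {S}   [S ::= { S }]
{S} ⇒ {{S}}   [S ::= { S }]
{{S}} ⇒ {{SS}}   [S ::= S S]
{{SS}} ⇒ {{{S}S}}   [S ::= { S }]
{{{S}S}} ⇒ {{{SS}S}}   [S ::= S S]
{{{SS}S}} ⇒ {{{{}S}S}}   [S ::= { }]
{{{{}S}S}} ⇒ {{{{}SS}S}}   [S ::= S S]
{{{{}SS}S}} ⇒ {{{{}{}S}S}}   [S ::= { }]
{{{{}{}S}S}} ⇒ {{{{}{}{}}S}}   [S ::= { }]
{{{{}{}{}}S}} ⇒ {{{{}{}{}}{}}}   [S ::= { }]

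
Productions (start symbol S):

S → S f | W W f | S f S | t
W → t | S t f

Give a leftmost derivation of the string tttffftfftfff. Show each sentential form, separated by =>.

S => Sf => WWff => tWff => tStfff => tSfStfff => tSffStfff => tWWfffStfff => ttWfffStfff => tttfffStfff => tttfffSftfff => tttfffSfftfff => tttffftfftfff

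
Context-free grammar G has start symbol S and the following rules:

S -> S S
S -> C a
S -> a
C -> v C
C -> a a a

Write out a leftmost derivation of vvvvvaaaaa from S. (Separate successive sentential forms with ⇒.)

S⇒SS⇒CaS⇒vCaS⇒vvCaS⇒vvvCaS⇒vvvvCaS⇒vvvvvCaS⇒vvvvvaaaaS⇒vvvvvaaaaa

S ⇒ SS   [S -> S S]
SS ⇒ CaS   [S -> C a]
CaS ⇒ vCaS   [C -> v C]
vCaS ⇒ vvCaS   [C -> v C]
vvCaS ⇒ vvvCaS   [C -> v C]
vvvCaS ⇒ vvvvCaS   [C -> v C]
vvvvCaS ⇒ vvvvvCaS   [C -> v C]
vvvvvCaS ⇒ vvvvvaaaaS   [C -> a a a]
vvvvvaaaaS ⇒ vvvvvaaaaa   [S -> a]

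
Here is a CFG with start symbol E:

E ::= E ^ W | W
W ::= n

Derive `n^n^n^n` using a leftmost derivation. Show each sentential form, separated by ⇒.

E⇒E^W⇒E^W^W⇒E^W^W^W⇒W^W^W^W⇒n^W^W^W⇒n^n^W^W⇒n^n^n^W⇒n^n^n^n

E ⇒ E^W   [E ::= E ^ W]
E^W ⇒ E^W^W   [E ::= E ^ W]
E^W^W ⇒ E^W^W^W   [E ::= E ^ W]
E^W^W^W ⇒ W^W^W^W   [E ::= W]
W^W^W^W ⇒ n^W^W^W   [W ::= n]
n^W^W^W ⇒ n^n^W^W   [W ::= n]
n^n^W^W ⇒ n^n^n^W   [W ::= n]
n^n^n^W ⇒ n^n^n^n   [W ::= n]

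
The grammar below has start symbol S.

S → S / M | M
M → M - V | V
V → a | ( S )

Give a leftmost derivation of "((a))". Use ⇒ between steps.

S ⇒ M   [S → M]
M ⇒ V   [M → V]
V ⇒ (S)   [V → ( S )]
(S) ⇒ (M)   [S → M]
(M) ⇒ (V)   [M → V]
(V) ⇒ ((S))   [V → ( S )]
((S)) ⇒ ((M))   [S → M]
((M)) ⇒ ((V))   [M → V]
((V)) ⇒ ((a))   [V → a]

S⇒M⇒V⇒(S)⇒(M)⇒(V)⇒((S))⇒((M))⇒((V))⇒((a))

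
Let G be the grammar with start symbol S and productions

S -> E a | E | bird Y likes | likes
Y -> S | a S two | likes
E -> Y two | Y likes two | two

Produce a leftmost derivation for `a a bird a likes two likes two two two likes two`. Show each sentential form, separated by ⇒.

S ⇒ E ⇒ Y likes two ⇒ a S two likes two ⇒ a E two likes two ⇒ a Y two two likes two ⇒ a a S two two two likes two ⇒ a a bird Y likes two two two likes two ⇒ a a bird a S two likes two two two likes two ⇒ a a bird a likes two likes two two two likes two

S ⇒ E   [S -> E]
E ⇒ Y likes two   [E -> Y likes two]
Y likes two ⇒ a S two likes two   [Y -> a S two]
a S two likes two ⇒ a E two likes two   [S -> E]
a E two likes two ⇒ a Y two two likes two   [E -> Y two]
a Y two two likes two ⇒ a a S two two two likes two   [Y -> a S two]
a a S two two two likes two ⇒ a a bird Y likes two two two likes two   [S -> bird Y likes]
a a bird Y likes two two two likes two ⇒ a a bird a S two likes two two two likes two   [Y -> a S two]
a a bird a S two likes two two two likes two ⇒ a a bird a likes two likes two two two likes two   [S -> likes]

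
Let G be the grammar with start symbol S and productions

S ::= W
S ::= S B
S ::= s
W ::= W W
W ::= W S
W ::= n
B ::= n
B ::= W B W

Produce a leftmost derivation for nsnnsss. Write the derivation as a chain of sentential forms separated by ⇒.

S ⇒ W ⇒ WS ⇒ WSS ⇒ WSSS ⇒ WSSSS ⇒ nSSSS ⇒ nSBSSS ⇒ nSBBSSS ⇒ nsBBSSS ⇒ nsnBSSS ⇒ nsnnSSS ⇒ nsnnsSS ⇒ nsnnssS ⇒ nsnnsss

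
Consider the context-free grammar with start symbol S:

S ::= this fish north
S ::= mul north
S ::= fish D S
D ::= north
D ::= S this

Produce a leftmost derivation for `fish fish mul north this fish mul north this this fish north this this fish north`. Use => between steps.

S => fish D S   [S ::= fish D S]
fish D S => fish S this S   [D ::= S this]
fish S this S => fish fish D S this S   [S ::= fish D S]
fish fish D S this S => fish fish S this S this S   [D ::= S this]
fish fish S this S this S => fish fish mul north this S this S   [S ::= mul north]
fish fish mul north this S this S => fish fish mul north this fish D S this S   [S ::= fish D S]
fish fish mul north this fish D S this S => fish fish mul north this fish S this S this S   [D ::= S this]
fish fish mul north this fish S this S this S => fish fish mul north this fish mul north this S this S   [S ::= mul north]
fish fish mul north this fish mul north this S this S => fish fish mul north this fish mul north this this fish north this S   [S ::= this fish north]
fish fish mul north this fish mul north this this fish north this S => fish fish mul north this fish mul north this this fish north this this fish north   [S ::= this fish north]

S => fish D S => fish S this S => fish fish D S this S => fish fish S this S this S => fish fish mul north this S this S => fish fish mul north this fish D S this S => fish fish mul north this fish S this S this S => fish fish mul north this fish mul north this S this S => fish fish mul north this fish mul north this this fish north this S => fish fish mul north this fish mul north this this fish north this this fish north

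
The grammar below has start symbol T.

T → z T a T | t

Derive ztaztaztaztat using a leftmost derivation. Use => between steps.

T => zTaT   [T → z T a T]
zTaT => ztaT   [T → t]
ztaT => ztazTaT   [T → z T a T]
ztazTaT => ztaztaT   [T → t]
ztaztaT => ztaztazTaT   [T → z T a T]
ztaztazTaT => ztaztaztaT   [T → t]
ztaztaztaT => ztaztaztazTaT   [T → z T a T]
ztaztaztazTaT => ztaztaztaztaT   [T → t]
ztaztaztaztaT => ztaztaztaztat   [T → t]

T => zTaT => ztaT => ztazTaT => ztaztaT => ztaztazTaT => ztaztaztaT => ztaztaztazTaT => ztaztaztaztaT => ztaztaztaztat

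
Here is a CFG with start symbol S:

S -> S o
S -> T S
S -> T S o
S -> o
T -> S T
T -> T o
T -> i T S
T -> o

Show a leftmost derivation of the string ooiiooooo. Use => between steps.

S => TSo => STSo => SoTSo => ooTSo => ooiTSSo => ooiiTSSSo => ooiioSSSo => ooiiooSSo => ooiioooSo => ooiiooooo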